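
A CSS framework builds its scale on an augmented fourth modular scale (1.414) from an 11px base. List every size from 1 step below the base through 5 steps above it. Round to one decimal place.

7.8px, 11.0px, 15.6px, 22.0px, 31.1px, 44.0px, 62.2px

Step -1: 11.0 ÷ 1.414 = 7.8
Step 0: 11px
Step 1: 11.0 × 1.414 = 15.6
Step 2: 11.0 × 1.414² = 22.0
Step 3: 11.0 × 1.414³ = 31.1
Step 4: 11.0 × 1.414⁴ = 44.0
Step 5: 11.0 × 1.414⁵ = 62.2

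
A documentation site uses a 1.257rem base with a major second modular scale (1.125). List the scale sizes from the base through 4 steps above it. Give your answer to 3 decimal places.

1.257rem, 1.414rem, 1.591rem, 1.790rem, 2.013rem

Step 0: 1.257rem
Step 1: 1.257 × 1.125 = 1.414
Step 2: 1.257 × 1.125² = 1.591
Step 3: 1.257 × 1.125³ = 1.790
Step 4: 1.257 × 1.125⁴ = 2.013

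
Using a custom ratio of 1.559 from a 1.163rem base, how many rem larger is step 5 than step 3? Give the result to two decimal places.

6.30rem

Step 3: 1.163 × 1.559³ = 4.4067rem
Step 5: 1.163 × 1.559⁵ = 10.7105rem
Difference: 10.7105 − 4.4067 = 6.3038rem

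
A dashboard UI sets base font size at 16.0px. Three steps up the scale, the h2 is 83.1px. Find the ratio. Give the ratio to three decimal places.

1.732

The ratio satisfies 16.0 × r³ = 83.1, so r = (83.1 / 16.0)^(1/3).
r = 5.1937^(1/3) ≈ 1.7318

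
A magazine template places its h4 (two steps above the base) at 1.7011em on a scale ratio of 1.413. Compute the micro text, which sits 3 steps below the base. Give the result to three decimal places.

0.302em

1.7011 ÷ 1.413⁵ = 1.7011 ÷ 5.63262 ≈ 0.302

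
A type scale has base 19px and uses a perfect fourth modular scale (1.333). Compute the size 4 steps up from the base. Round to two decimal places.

59.99px

19.0 × 1.333⁴ = 19.0 × 3.15733 ≈ 59.99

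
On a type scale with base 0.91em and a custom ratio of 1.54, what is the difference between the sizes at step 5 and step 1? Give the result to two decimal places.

Step 1: 0.91 × 1.54 = 1.4014em
Step 5: 0.91 × 1.54⁵ = 7.8822em
Difference: 7.8822 − 1.4014 = 6.4808em

6.48em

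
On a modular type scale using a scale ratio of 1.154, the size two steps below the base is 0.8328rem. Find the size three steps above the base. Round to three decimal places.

0.8328 × 1.154⁵ = 0.8328 × 2.04658 ≈ 1.704

1.704rem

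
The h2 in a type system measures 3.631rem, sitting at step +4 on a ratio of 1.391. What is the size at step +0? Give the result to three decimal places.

0.970rem

The gap is 0 − (4) = -4 steps, so the factor is 1.391^-4.
3.631 ÷ 1.391⁴ = 3.631 ÷ 3.74376 ≈ 0.970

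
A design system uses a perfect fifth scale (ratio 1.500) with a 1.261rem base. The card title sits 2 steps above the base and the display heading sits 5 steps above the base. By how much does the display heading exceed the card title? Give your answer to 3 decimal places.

6.738rem

Step 2: 1.261 × 1.500² = 2.83725rem
Step 5: 1.261 × 1.500⁵ = 9.57572rem
Difference: 9.57572 − 2.83725 = 6.73847rem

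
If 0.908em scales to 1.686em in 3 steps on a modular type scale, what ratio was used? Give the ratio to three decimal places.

1.229

r³ = 1.686 / 0.908, so r = (1.686/0.908)^(1/3).
r = 1.8568^(1/3) ≈ 1.2291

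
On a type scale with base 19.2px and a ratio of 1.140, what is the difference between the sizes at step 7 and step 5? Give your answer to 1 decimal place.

Step 5: 19.2 × 1.140⁵ = 36.968px
Step 7: 19.2 × 1.140⁷ = 48.044px
Difference: 48.044 − 36.968 = 11.076px

11.1px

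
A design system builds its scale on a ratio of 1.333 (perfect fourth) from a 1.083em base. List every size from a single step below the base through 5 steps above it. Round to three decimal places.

0.812em, 1.083em, 1.444em, 1.924em, 2.565em, 3.419em, 4.558em

Step -1: 1.083 ÷ 1.333 = 0.812
Step 0: 1.083em
Step 1: 1.083 × 1.333 = 1.444
Step 2: 1.083 × 1.333² = 1.924
Step 3: 1.083 × 1.333³ = 2.565
Step 4: 1.083 × 1.333⁴ = 3.419
Step 5: 1.083 × 1.333⁵ = 4.558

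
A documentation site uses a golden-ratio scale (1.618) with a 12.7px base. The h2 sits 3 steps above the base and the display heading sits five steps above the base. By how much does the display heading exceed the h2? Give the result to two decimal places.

Step 3: 12.7 × 1.618³ = 53.7947px
Step 5: 12.7 × 1.618⁵ = 140.8304px
Difference: 140.8304 − 53.7947 = 87.0357px

87.04px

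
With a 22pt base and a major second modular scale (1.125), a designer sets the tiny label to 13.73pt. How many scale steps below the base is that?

4

1.125ⁿ = 22 / 13.73 = 1.6023
n = ln(1.6023) / ln(1.125) = 0.4715 / 0.1178 ≈ 4.00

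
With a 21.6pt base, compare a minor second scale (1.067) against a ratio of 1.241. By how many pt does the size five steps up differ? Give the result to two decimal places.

33.71pt

Minor second: 21.6 × 1.067⁵ = 29.8728pt
At 1.241: 21.6 × 1.241⁵ = 63.5788pt
Difference: 63.5788 − 29.8728 = 33.7060pt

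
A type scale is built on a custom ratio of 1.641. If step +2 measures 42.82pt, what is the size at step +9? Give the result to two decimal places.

1372.17pt

42.82 × 1.641⁷ = 42.82 × 32.04498 ≈ 1372.166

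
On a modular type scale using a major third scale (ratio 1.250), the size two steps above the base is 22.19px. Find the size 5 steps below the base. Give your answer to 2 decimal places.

4.65px

22.19 ÷ 1.250⁷ = 22.19 ÷ 4.76837 ≈ 4.654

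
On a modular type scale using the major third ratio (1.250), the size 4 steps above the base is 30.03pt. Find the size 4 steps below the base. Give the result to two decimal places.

5.04pt

Moving from step +4 to step -4 is 8 steps down, so divide by r⁸.
30.03 ÷ 1.250⁸ = 30.03 ÷ 5.96046 ≈ 5.038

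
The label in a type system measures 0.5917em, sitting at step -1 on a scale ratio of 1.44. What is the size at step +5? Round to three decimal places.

5.276em

Moving from step -1 to step +5 is 6 steps up, so multiply by r⁶.
0.5917 × 1.44⁶ = 0.5917 × 8.91610 ≈ 5.276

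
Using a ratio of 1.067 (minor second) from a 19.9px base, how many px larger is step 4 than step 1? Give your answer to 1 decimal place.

4.6px

Step 1: 19.9 × 1.067 = 21.233px
Step 4: 19.9 × 1.067⁴ = 25.794px
Difference: 25.794 − 21.233 = 4.561px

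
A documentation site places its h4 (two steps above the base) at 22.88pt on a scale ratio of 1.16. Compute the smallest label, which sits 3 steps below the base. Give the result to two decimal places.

10.89pt

22.88 ÷ 1.16⁵ = 22.88 ÷ 2.10034 ≈ 10.893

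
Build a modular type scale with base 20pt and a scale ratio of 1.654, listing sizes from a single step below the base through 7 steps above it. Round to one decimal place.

12.1pt, 20.0pt, 33.1pt, 54.7pt, 90.5pt, 149.7pt, 247.6pt, 409.5pt, 677.3pt

Step -1: 20.0 ÷ 1.654 = 12.1
Step 0: 20pt
Step 1: 20.0 × 1.654 = 33.1
Step 2: 20.0 × 1.654² = 54.7
Step 3: 20.0 × 1.654³ = 90.5
Step 4: 20.0 × 1.654⁴ = 149.7
Step 5: 20.0 × 1.654⁵ = 247.6
Step 6: 20.0 × 1.654⁶ = 409.5
Step 7: 20.0 × 1.654⁷ = 677.3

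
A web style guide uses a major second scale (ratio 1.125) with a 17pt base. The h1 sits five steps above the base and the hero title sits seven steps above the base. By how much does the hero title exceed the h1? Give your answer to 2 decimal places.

8.14pt

Step 5: 17.0 × 1.125⁵ = 30.6346pt
Step 7: 17.0 × 1.125⁷ = 38.7719pt
Difference: 38.7719 − 30.6346 = 8.1373pt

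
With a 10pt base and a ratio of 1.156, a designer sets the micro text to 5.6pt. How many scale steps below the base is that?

4

1.156ⁿ = 10 / 5.6 = 1.7857
n = ln(1.7857) / ln(1.156) = 0.5798 / 0.1450 ≈ 4.00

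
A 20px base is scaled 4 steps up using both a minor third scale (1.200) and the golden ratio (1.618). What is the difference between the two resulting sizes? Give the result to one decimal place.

Minor third: 20.0 × 1.200⁴ = 41.472px
Golden ratio: 20.0 × 1.618⁴ = 137.071px
Difference: 137.071 − 41.472 = 95.599px

95.6px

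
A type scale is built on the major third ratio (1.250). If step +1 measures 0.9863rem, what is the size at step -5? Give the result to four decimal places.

0.9863 ÷ 1.250⁶ = 0.9863 ÷ 3.81470 ≈ 0.2586

0.2586rem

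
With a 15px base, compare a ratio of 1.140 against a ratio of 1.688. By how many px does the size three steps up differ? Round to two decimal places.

At 1.140: 15.0 × 1.140³ = 22.2232px
At 1.688: 15.0 × 1.688³ = 72.1454px
Difference: 72.1454 − 22.2232 = 49.9222px

49.92px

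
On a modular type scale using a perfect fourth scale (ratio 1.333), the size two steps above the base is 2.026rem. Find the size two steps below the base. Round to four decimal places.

0.6417rem

Moving from step +2 to step -2 is 4 steps down, so divide by r⁴.
2.026 ÷ 1.333⁴ = 2.026 ÷ 3.15733 ≈ 0.6417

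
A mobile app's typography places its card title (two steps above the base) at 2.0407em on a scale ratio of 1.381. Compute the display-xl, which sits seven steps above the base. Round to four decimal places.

Moving from step +2 to step +7 is 5 steps up, so multiply by r⁵.
2.0407 × 1.381⁵ = 2.0407 × 5.02306 ≈ 10.2506

10.2506em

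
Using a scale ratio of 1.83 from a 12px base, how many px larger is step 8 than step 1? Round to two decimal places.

Step 1: 12.0 × 1.83 = 21.9600px
Step 8: 12.0 × 1.83⁸ = 1509.3500px
Difference: 1509.3500 − 21.9600 = 1487.3900px

1487.39px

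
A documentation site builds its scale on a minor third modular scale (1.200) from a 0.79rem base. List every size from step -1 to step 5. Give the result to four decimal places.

Step -1: 0.79 ÷ 1.200 = 0.6583
Step 0: 0.79rem
Step 1: 0.79 × 1.200 = 0.9480
Step 2: 0.79 × 1.200² = 1.1376
Step 3: 0.79 × 1.200³ = 1.3651
Step 4: 0.79 × 1.200⁴ = 1.6381
Step 5: 0.79 × 1.200⁵ = 1.9658

0.6583rem, 0.7900rem, 0.9480rem, 1.1376rem, 1.3651rem, 1.6381rem, 1.9658rem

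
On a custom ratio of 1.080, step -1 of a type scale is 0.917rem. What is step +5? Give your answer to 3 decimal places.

0.917 × 1.080⁶ = 0.917 × 1.58687 ≈ 1.455

1.455rem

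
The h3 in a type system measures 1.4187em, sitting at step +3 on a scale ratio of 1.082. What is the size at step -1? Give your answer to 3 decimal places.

1.035em

1.4187 ÷ 1.082⁴ = 1.4187 ÷ 1.37059 ≈ 1.035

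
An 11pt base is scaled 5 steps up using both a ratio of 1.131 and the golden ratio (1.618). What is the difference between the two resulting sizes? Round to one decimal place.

At 1.131: 11.0 × 1.131⁵ = 20.357pt
Golden ratio: 11.0 × 1.618⁵ = 121.979pt
Difference: 121.979 − 20.357 = 101.622pt

101.6pt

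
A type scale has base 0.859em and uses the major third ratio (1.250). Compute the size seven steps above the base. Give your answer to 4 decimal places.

4.0960em

0.859 × 1.250⁷ = 0.859 × 4.76837 ≈ 4.0960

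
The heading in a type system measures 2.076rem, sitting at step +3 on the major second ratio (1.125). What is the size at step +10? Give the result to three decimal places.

2.076 × 1.125⁷ = 2.076 × 2.28070 ≈ 4.735

4.735rem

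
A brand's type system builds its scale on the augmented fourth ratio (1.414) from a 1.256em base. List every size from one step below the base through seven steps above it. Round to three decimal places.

Step -1: 1.256 ÷ 1.414 = 0.888
Step 0: 1.256em
Step 1: 1.256 × 1.414 = 1.776
Step 2: 1.256 × 1.414² = 2.511
Step 3: 1.256 × 1.414³ = 3.551
Step 4: 1.256 × 1.414⁴ = 5.021
Step 5: 1.256 × 1.414⁵ = 7.100
Step 6: 1.256 × 1.414⁶ = 10.039
Step 7: 1.256 × 1.414⁷ = 14.195

0.888em, 1.256em, 1.776em, 2.511em, 3.551em, 5.021em, 7.100em, 10.039em, 14.195em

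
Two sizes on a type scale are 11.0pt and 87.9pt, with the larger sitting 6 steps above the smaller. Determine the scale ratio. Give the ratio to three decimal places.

1.414

The ratio satisfies 11.0 × r⁶ = 87.9, so r = (87.9 / 11.0)^(1/6).
r = 7.9909^(1/6) ≈ 1.4139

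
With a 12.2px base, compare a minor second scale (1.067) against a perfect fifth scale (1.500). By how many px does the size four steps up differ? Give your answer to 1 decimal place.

45.9px

Minor second: 12.2 × 1.067⁴ = 15.813px
Perfect fifth: 12.2 × 1.500⁴ = 61.762px
Difference: 61.762 − 15.813 = 45.949px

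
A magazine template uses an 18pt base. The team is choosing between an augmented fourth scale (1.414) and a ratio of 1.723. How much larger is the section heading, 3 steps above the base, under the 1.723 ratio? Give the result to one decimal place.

41.2pt

Augmented fourth: 18.0 × 1.414³ = 50.889pt
At 1.723: 18.0 × 1.723³ = 92.072pt
Difference: 92.072 − 50.889 = 41.183pt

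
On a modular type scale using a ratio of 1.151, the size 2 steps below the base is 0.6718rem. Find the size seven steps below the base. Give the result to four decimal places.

0.3326rem

0.6718 ÷ 1.151⁵ = 0.6718 ÷ 2.02012 ≈ 0.3326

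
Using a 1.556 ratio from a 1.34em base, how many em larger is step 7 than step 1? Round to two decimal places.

27.51em

Step 1: 1.34 × 1.556 = 2.0850em
Step 7: 1.34 × 1.556⁷ = 29.5918em
Difference: 29.5918 − 2.0850 = 27.5068em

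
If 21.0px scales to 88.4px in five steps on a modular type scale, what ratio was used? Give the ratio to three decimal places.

The ratio satisfies 21.0 × r⁵ = 88.4, so r = (88.4 / 21.0)^(1/5).
r = 4.2095^(1/5) ≈ 1.3331

1.333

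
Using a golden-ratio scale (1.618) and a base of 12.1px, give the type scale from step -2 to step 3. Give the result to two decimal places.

4.62px, 7.48px, 12.10px, 19.58px, 31.68px, 51.25px

Step -2: 12.1 ÷ 1.618² = 4.62
Step -1: 12.1 ÷ 1.618 = 7.48
Step 0: 12.1px
Step 1: 12.1 × 1.618 = 19.58
Step 2: 12.1 × 1.618² = 31.68
Step 3: 12.1 × 1.618³ = 51.25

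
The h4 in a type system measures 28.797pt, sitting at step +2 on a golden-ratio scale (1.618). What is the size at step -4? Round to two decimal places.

28.797 ÷ 1.618⁶ = 28.797 ÷ 17.94201 ≈ 1.605

1.61pt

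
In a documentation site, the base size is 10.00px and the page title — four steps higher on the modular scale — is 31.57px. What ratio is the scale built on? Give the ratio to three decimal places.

1.333

r⁴ = 31.57 / 10.00, so r = (31.57/10.00)^(1/4).
r = 3.1570^(1/4) ≈ 1.3330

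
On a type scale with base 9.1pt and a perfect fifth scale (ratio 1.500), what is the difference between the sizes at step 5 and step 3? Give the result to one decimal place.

Step 3: 9.1 × 1.500³ = 30.712pt
Step 5: 9.1 × 1.500⁵ = 69.103pt
Difference: 69.103 − 30.712 = 38.391pt

38.4pt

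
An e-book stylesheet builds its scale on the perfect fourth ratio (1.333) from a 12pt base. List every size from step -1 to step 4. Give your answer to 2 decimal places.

9.00pt, 12.00pt, 16.00pt, 21.32pt, 28.42pt, 37.89pt

Step -1: 12.0 ÷ 1.333 = 9.00
Step 0: 12pt
Step 1: 12.0 × 1.333 = 16.00
Step 2: 12.0 × 1.333² = 21.32
Step 3: 12.0 × 1.333³ = 28.42
Step 4: 12.0 × 1.333⁴ = 37.89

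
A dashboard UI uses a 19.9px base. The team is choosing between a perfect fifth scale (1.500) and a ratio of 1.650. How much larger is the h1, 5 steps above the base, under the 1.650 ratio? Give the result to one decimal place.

92.3px

Perfect fifth: 19.9 × 1.500⁵ = 151.116px
At 1.650: 19.9 × 1.650⁵ = 243.373px
Difference: 243.373 − 151.116 = 92.257px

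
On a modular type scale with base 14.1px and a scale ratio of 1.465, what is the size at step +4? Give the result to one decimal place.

A modular type scale is a geometric sequence: sizeₙ = base × rⁿ.
14.1 × 1.465⁴ = 14.1 × 4.60628 ≈ 64.95

64.9px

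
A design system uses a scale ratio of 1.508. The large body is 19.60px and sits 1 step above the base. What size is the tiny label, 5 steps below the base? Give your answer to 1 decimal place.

19.60 ÷ 1.508⁶ = 19.60 ÷ 11.76002 ≈ 1.667

1.7px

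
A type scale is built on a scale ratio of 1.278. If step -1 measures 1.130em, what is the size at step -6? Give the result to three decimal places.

1.130 ÷ 1.278⁵ = 1.130 ÷ 3.40921 ≈ 0.331

0.331em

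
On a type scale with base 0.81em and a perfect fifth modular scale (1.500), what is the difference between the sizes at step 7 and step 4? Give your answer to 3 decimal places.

Step 4: 0.81 × 1.500⁴ = 4.10062em
Step 7: 0.81 × 1.500⁷ = 13.83961em
Difference: 13.83961 − 4.10062 = 9.73899em

9.739em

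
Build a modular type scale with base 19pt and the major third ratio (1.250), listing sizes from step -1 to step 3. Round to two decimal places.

Step -1: 19.0 ÷ 1.250 = 15.20
Step 0: 19pt
Step 1: 19.0 × 1.250 = 23.75
Step 2: 19.0 × 1.250² = 29.69
Step 3: 19.0 × 1.250³ = 37.11

15.20pt, 19.00pt, 23.75pt, 29.69pt, 37.11pt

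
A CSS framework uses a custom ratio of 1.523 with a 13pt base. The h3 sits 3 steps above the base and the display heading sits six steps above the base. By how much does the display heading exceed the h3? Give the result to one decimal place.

Step 3: 13.0 × 1.523³ = 45.924pt
Step 6: 13.0 × 1.523⁶ = 162.234pt
Difference: 162.234 − 45.924 = 116.310pt

116.3pt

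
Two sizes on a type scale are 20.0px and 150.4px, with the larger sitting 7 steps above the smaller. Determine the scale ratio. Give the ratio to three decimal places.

1.334

r⁷ = 150.4 / 20.0, so r = (150.4/20.0)^(1/7).
r = 7.5200^(1/7) ≈ 1.3341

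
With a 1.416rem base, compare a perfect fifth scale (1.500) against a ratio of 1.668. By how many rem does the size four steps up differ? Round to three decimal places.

Perfect fifth: 1.416 × 1.500⁴ = 7.16850rem
At 1.668: 1.416 × 1.668⁴ = 10.96093rem
Difference: 10.96093 − 7.16850 = 3.79243rem

3.792rem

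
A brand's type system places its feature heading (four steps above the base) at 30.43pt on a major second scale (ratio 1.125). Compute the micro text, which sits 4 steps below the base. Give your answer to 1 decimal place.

Moving from step +4 to step -4 is 8 steps down, so divide by r⁸.
30.43 ÷ 1.125⁸ = 30.43 ÷ 2.56578 ≈ 11.860

11.9pt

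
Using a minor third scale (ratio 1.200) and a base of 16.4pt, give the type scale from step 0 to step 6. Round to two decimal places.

Step 0: 16.4pt
Step 1: 16.4 × 1.200 = 19.68
Step 2: 16.4 × 1.200² = 23.62
Step 3: 16.4 × 1.200³ = 28.34
Step 4: 16.4 × 1.200⁴ = 34.01
Step 5: 16.4 × 1.200⁵ = 40.81
Step 6: 16.4 × 1.200⁶ = 48.97

16.40pt, 19.68pt, 23.62pt, 28.34pt, 34.01pt, 40.81pt, 48.97pt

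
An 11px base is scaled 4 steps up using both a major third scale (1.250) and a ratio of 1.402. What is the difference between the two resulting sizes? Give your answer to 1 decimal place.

Major third: 11.0 × 1.250⁴ = 26.855px
At 1.402: 11.0 × 1.402⁴ = 42.500px
Difference: 42.500 − 26.855 = 15.645px

15.6px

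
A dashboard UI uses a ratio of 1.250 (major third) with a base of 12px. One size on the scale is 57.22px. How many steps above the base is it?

7

1.250ⁿ = 57.22 / 12 = 4.7683
n = ln(4.7683) / ln(1.250) = 1.5620 / 0.2231 ≈ 7.00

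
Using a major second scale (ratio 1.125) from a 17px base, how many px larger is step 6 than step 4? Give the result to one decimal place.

Step 4: 17.0 × 1.125⁴ = 27.231px
Step 6: 17.0 × 1.125⁶ = 34.464px
Difference: 34.464 − 27.231 = 7.233px

7.2px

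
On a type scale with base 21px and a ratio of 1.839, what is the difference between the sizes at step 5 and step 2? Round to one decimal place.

Step 2: 21.0 × 1.839² = 71.020px
Step 5: 21.0 × 1.839⁵ = 441.701px
Difference: 441.701 − 71.020 = 370.681px

370.7px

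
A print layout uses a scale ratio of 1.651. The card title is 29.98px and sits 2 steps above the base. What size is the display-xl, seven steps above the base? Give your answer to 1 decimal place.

Moving from step +2 to step +7 is 5 steps up, so multiply by r⁵.
29.98 × 1.651⁵ = 29.98 × 12.26692 ≈ 367.762

367.8px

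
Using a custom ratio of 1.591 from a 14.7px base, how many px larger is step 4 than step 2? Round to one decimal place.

57.0px

Step 2: 14.7 × 1.591² = 37.210px
Step 4: 14.7 × 1.591⁴ = 94.189px
Difference: 94.189 − 37.210 = 56.979px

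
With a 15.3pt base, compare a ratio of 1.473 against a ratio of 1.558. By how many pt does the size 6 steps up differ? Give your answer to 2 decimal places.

62.54pt

At 1.473: 15.3 × 1.473⁶ = 156.2816pt
At 1.558: 15.3 × 1.558⁶ = 218.8246pt
Difference: 218.8246 − 156.2816 = 62.5430pt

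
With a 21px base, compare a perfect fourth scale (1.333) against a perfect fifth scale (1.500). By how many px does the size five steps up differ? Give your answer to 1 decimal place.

Perfect fourth: 21.0 × 1.333⁵ = 88.383px
Perfect fifth: 21.0 × 1.500⁵ = 159.469px
Difference: 159.469 − 88.383 = 71.086px

71.1px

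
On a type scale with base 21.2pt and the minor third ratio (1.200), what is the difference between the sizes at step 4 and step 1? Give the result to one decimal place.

18.5pt

Step 1: 21.2 × 1.200 = 25.440pt
Step 4: 21.2 × 1.200⁴ = 43.960pt
Difference: 43.960 − 25.440 = 18.520pt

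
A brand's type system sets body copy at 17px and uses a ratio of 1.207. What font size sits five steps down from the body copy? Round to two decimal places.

Each step on a modular scale multiplies by the ratio, so the size n steps from the base is base × ratioⁿ.
17.0 ÷ 1.207⁵ = 17.0 ÷ 2.56175 ≈ 6.64

6.64px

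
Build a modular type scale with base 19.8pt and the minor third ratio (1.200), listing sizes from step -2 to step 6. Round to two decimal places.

13.75pt, 16.50pt, 19.80pt, 23.76pt, 28.51pt, 34.21pt, 41.06pt, 49.27pt, 59.12pt

Step -2: 19.8 ÷ 1.200² = 13.75
Step -1: 19.8 ÷ 1.200 = 16.50
Step 0: 19.8pt
Step 1: 19.8 × 1.200 = 23.76
Step 2: 19.8 × 1.200² = 28.51
Step 3: 19.8 × 1.200³ = 34.21
Step 4: 19.8 × 1.200⁴ = 41.06
Step 5: 19.8 × 1.200⁵ = 49.27
Step 6: 19.8 × 1.200⁶ = 59.12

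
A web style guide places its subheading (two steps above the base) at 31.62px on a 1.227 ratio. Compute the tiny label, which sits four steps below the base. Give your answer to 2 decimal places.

9.27px

31.62 ÷ 1.227⁶ = 31.62 ÷ 3.41246 ≈ 9.266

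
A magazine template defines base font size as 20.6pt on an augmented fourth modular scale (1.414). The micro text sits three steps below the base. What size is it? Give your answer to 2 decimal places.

7.29pt

A modular type scale is a geometric sequence: sizeₙ = base × rⁿ.
20.6 ÷ 1.414³ = 20.6 ÷ 2.82715 ≈ 7.29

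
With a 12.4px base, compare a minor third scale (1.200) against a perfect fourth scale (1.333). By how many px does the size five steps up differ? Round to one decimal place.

21.3px

Minor third: 12.4 × 1.200⁵ = 30.855px
Perfect fourth: 12.4 × 1.333⁵ = 52.188px
Difference: 52.188 − 30.855 = 21.333px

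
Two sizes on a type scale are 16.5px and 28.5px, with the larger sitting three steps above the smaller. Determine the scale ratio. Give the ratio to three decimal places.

1.200

The ratio satisfies 16.5 × r³ = 28.5, so r = (28.5 / 16.5)^(1/3).
r = 1.7273^(1/3) ≈ 1.1998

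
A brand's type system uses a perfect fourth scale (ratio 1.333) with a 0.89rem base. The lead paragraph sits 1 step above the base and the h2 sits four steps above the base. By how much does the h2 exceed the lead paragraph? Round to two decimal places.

Step 1: 0.89 × 1.333 = 1.1864rem
Step 4: 0.89 × 1.333⁴ = 2.8100rem
Difference: 2.8100 − 1.1864 = 1.6236rem

1.62rem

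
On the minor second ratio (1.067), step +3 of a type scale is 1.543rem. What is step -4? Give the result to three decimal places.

Moving from step +3 to step -4 is 7 steps down, so divide by r⁷.
1.543 ÷ 1.067⁷ = 1.543 ÷ 1.57453 ≈ 0.980

0.980rem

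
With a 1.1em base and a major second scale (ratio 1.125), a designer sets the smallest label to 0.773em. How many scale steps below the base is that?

1.125ⁿ = 1.1 / 0.773 = 1.4230
n = ln(1.4230) / ln(1.125) = 0.3528 / 0.1178 ≈ 3.00

3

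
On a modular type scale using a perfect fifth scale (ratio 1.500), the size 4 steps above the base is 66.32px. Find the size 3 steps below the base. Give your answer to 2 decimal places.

The gap is -3 − (4) = -7 steps, so the factor is 1.500^-7.
66.32 ÷ 1.500⁷ = 66.32 ÷ 17.08594 ≈ 3.882

3.88px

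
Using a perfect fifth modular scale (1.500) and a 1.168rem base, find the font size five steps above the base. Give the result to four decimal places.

8.8695rem

1.168 × 1.500⁵ = 1.168 × 7.59375 ≈ 8.8695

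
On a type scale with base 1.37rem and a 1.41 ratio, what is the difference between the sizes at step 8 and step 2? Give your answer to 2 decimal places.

Step 2: 1.37 × 1.41² = 2.7237rem
Step 8: 1.37 × 1.41⁸ = 21.4029rem
Difference: 21.4029 − 2.7237 = 18.6792rem

18.68rem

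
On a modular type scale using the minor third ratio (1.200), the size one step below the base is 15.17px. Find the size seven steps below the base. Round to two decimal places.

5.08px

Moving from step -1 to step -7 is 6 steps down, so divide by r⁶.
15.17 ÷ 1.200⁶ = 15.17 ÷ 2.98598 ≈ 5.080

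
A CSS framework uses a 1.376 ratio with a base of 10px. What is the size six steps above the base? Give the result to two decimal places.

10.0 × 1.376⁶ = 10.0 × 6.78751 ≈ 67.88

67.88px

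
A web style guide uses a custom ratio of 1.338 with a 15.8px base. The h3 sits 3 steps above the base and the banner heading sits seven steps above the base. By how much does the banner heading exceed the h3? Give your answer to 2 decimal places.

83.45px

Step 3: 15.8 × 1.338³ = 37.8465px
Step 7: 15.8 × 1.338⁷ = 121.2970px
Difference: 121.2970 − 37.8465 = 83.4505px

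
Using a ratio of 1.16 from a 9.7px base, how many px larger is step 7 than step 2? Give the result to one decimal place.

Step 2: 9.7 × 1.16² = 13.052px
Step 7: 9.7 × 1.16⁷ = 27.414px
Difference: 27.414 − 13.052 = 14.362px

14.4px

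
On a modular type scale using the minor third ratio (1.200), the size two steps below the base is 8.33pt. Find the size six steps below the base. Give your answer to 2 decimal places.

4.02pt

The gap is -6 − (-2) = -4 steps, so the factor is 1.200^-4.
8.33 ÷ 1.200⁴ = 8.33 ÷ 2.07360 ≈ 4.017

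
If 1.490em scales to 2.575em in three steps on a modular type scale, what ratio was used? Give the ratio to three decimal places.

The ratio satisfies 1.490 × r³ = 2.575, so r = (2.575 / 1.490)^(1/3).
r = 1.7282^(1/3) ≈ 1.2000

1.200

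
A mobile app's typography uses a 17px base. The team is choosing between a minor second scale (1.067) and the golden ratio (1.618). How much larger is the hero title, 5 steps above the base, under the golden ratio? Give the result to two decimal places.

Minor second: 17.0 × 1.067⁵ = 23.5110px
Golden ratio: 17.0 × 1.618⁵ = 188.5131px
Difference: 188.5131 − 23.5110 = 165.0021px

165.00px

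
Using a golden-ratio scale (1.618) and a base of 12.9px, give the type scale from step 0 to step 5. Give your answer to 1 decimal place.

Step 0: 12.9px
Step 1: 12.9 × 1.618 = 20.9
Step 2: 12.9 × 1.618² = 33.8
Step 3: 12.9 × 1.618³ = 54.6
Step 4: 12.9 × 1.618⁴ = 88.4
Step 5: 12.9 × 1.618⁵ = 143.0

12.9px, 20.9px, 33.8px, 54.6px, 88.4px, 143.0px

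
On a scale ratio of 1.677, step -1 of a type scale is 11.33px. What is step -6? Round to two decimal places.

Moving from step -1 to step -6 is 5 steps down, so divide by r⁵.
11.33 ÷ 1.677⁵ = 11.33 ÷ 13.26372 ≈ 0.854

0.85px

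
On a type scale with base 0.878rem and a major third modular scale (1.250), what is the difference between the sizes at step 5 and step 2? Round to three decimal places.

1.308rem

Step 2: 0.878 × 1.250² = 1.37187rem
Step 5: 0.878 × 1.250⁵ = 2.67944rem
Difference: 2.67944 − 1.37187 = 1.30757rem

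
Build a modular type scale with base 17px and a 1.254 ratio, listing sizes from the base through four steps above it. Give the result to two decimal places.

17.00px, 21.32px, 26.73px, 33.52px, 42.04px

Step 0: 17px
Step 1: 17.0 × 1.254 = 21.32
Step 2: 17.0 × 1.254² = 26.73
Step 3: 17.0 × 1.254³ = 33.52
Step 4: 17.0 × 1.254⁴ = 42.04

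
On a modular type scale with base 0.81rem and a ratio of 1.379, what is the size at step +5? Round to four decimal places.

0.81 × 1.379⁵ = 0.81 × 4.98679 ≈ 4.0393

4.0393rem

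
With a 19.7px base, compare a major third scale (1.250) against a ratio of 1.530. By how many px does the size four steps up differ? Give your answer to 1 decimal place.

59.9px

Major third: 19.7 × 1.250⁴ = 48.096px
At 1.530: 19.7 × 1.530⁴ = 107.952px
Difference: 107.952 − 48.096 = 59.856px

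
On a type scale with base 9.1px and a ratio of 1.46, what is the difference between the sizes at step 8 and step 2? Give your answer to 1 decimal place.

Step 2: 9.1 × 1.46² = 19.398px
Step 8: 9.1 × 1.46⁸ = 187.873px
Difference: 187.873 − 19.398 = 168.475px

168.5px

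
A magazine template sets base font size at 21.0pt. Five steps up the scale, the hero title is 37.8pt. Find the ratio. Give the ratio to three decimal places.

1.125

The ratio satisfies 21.0 × r⁵ = 37.8, so r = (37.8 / 21.0)^(1/5).
r = 1.8000^(1/5) ≈ 1.1247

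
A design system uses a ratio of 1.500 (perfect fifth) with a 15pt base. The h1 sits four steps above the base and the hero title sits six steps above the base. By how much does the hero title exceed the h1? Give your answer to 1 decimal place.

94.9pt

Step 4: 15.0 × 1.500⁴ = 75.938pt
Step 6: 15.0 × 1.500⁶ = 170.859pt
Difference: 170.859 − 75.938 = 94.921pt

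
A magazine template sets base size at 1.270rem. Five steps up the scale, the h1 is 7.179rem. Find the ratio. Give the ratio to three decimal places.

1.414

r⁵ = 7.179 / 1.270, so r = (7.179/1.270)^(1/5).
r = 5.6528^(1/5) ≈ 1.4140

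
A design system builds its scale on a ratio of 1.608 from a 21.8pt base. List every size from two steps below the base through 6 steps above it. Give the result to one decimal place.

Step -2: 21.8 ÷ 1.608² = 8.4
Step -1: 21.8 ÷ 1.608 = 13.6
Step 0: 21.8pt
Step 1: 21.8 × 1.608 = 35.1
Step 2: 21.8 × 1.608² = 56.4
Step 3: 21.8 × 1.608³ = 90.6
Step 4: 21.8 × 1.608⁴ = 145.7
Step 5: 21.8 × 1.608⁵ = 234.4
Step 6: 21.8 × 1.608⁶ = 376.9

8.4pt, 13.6pt, 21.8pt, 35.1pt, 56.4pt, 90.6pt, 145.7pt, 234.4pt, 376.9pt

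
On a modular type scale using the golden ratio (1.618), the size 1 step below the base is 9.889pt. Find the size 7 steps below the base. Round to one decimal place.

Moving from step -1 to step -7 is 6 steps down, so divide by r⁶.
9.889 ÷ 1.618⁶ = 9.889 ÷ 17.94201 ≈ 0.551

0.6pt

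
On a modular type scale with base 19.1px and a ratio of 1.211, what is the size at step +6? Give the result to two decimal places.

60.24px

19.1 × 1.211⁶ = 19.1 × 3.15402 ≈ 60.24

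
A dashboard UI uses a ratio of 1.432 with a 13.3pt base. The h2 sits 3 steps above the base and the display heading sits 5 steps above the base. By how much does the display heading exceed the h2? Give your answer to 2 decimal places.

41.03pt

Step 3: 13.3 × 1.432³ = 39.0554pt
Step 5: 13.3 × 1.432⁵ = 80.0879pt
Difference: 80.0879 − 39.0554 = 41.0325pt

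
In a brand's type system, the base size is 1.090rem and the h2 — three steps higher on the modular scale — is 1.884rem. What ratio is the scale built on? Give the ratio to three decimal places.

1.200

The ratio satisfies 1.090 × r³ = 1.884, so r = (1.884 / 1.090)^(1/3).
r = 1.7284^(1/3) ≈ 1.2001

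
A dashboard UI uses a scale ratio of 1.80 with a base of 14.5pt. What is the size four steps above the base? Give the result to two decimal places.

Each step on a modular scale multiplies by the ratio, so the size n steps from the base is base × ratioⁿ.
14.5 × 1.80⁴ = 14.5 × 10.49760 ≈ 152.22

152.22pt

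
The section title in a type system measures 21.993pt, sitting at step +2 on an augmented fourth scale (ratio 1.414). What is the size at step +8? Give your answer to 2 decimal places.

175.78pt

The gap is 8 − (2) = 6 steps, so the factor is 1.414^6.
21.993 × 1.414⁶ = 21.993 × 7.99275 ≈ 175.785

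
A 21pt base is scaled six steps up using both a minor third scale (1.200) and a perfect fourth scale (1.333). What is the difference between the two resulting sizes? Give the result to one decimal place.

55.1pt

Minor third: 21.0 × 1.200⁶ = 62.706pt
Perfect fourth: 21.0 × 1.333⁶ = 117.815pt
Difference: 117.815 − 62.706 = 55.109pt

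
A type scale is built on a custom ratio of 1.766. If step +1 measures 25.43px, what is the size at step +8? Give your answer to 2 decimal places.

25.43 × 1.766⁷ = 25.43 × 53.57163 ≈ 1362.327

1362.33px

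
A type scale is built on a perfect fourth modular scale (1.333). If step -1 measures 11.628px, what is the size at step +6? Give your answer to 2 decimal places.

Moving from step -1 to step +6 is 7 steps up, so multiply by r⁷.
11.628 × 1.333⁷ = 11.628 × 7.47844 ≈ 86.959

86.96px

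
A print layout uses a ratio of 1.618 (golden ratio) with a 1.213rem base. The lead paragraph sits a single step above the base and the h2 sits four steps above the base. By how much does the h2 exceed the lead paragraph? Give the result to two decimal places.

Step 1: 1.213 × 1.618 = 1.9626rem
Step 4: 1.213 × 1.618⁴ = 8.3133rem
Difference: 8.3133 − 1.9626 = 6.3507rem

6.35rem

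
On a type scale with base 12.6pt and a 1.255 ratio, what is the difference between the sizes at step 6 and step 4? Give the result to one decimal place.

18.0pt

Step 4: 12.6 × 1.255⁴ = 31.257pt
Step 6: 12.6 × 1.255⁶ = 49.230pt
Difference: 49.230 − 31.257 = 17.973pt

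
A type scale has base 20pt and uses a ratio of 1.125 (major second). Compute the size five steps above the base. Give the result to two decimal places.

Every step multiplies by the scale ratio.
20.0 × 1.125⁵ = 20.0 × 1.80203 ≈ 36.04

36.04pt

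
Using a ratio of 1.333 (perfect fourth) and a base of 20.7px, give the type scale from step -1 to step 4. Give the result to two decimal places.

Step -1: 20.7 ÷ 1.333 = 15.53
Step 0: 20.7px
Step 1: 20.7 × 1.333 = 27.59
Step 2: 20.7 × 1.333² = 36.78
Step 3: 20.7 × 1.333³ = 49.03
Step 4: 20.7 × 1.333⁴ = 65.36

15.53px, 20.70px, 27.59px, 36.78px, 49.03px, 65.36px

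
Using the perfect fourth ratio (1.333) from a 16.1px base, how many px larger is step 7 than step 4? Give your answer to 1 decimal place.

69.6px

Step 4: 16.1 × 1.333⁴ = 50.833px
Step 7: 16.1 × 1.333⁷ = 120.403px
Difference: 120.403 − 50.833 = 69.570px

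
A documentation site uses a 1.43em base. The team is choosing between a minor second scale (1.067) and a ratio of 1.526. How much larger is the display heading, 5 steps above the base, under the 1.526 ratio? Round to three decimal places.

Minor second: 1.43 × 1.067⁵ = 1.97769em
At 1.526: 1.43 × 1.526⁵ = 11.83338em
Difference: 11.83338 − 1.97769 = 9.85569em

9.856em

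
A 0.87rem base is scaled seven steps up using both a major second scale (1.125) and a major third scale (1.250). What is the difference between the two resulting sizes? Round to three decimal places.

Major second: 0.87 × 1.125⁷ = 1.98421rem
Major third: 0.87 × 1.250⁷ = 4.14848rem
Difference: 4.14848 − 1.98421 = 2.16427rem

2.164rem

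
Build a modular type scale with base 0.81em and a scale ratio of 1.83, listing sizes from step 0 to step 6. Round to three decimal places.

0.810em, 1.482em, 2.713em, 4.964em, 9.084em, 16.624em, 30.422em

Step 0: 0.81em
Step 1: 0.81 × 1.83 = 1.482
Step 2: 0.81 × 1.83² = 2.713
Step 3: 0.81 × 1.83³ = 4.964
Step 4: 0.81 × 1.83⁴ = 9.084
Step 5: 0.81 × 1.83⁵ = 16.624
Step 6: 0.81 × 1.83⁶ = 30.422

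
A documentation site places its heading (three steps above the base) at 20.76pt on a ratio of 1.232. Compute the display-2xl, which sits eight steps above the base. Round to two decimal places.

Moving from step +3 to step +8 is 5 steps up, so multiply by r⁵.
20.76 × 1.232⁵ = 20.76 × 2.83827 ≈ 58.922

58.92pt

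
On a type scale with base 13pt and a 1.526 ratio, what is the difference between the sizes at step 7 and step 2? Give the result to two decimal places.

220.24pt

Step 2: 13.0 × 1.526² = 30.2728pt
Step 7: 13.0 × 1.526⁷ = 250.5100pt
Difference: 250.5100 − 30.2728 = 220.2372pt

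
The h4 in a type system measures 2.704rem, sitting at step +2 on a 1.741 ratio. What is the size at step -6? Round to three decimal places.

2.704 ÷ 1.741⁸ = 2.704 ÷ 84.40927 ≈ 0.032

0.032rem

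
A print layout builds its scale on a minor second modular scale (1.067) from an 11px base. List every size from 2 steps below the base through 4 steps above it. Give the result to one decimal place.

9.7px, 10.3px, 11.0px, 11.7px, 12.5px, 13.4px, 14.3px

Step -2: 11.0 ÷ 1.067² = 9.7
Step -1: 11.0 ÷ 1.067 = 10.3
Step 0: 11px
Step 1: 11.0 × 1.067 = 11.7
Step 2: 11.0 × 1.067² = 12.5
Step 3: 11.0 × 1.067³ = 13.4
Step 4: 11.0 × 1.067⁴ = 14.3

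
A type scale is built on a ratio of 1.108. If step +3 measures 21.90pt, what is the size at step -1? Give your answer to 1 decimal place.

21.90 ÷ 1.108⁴ = 21.90 ÷ 1.50716 ≈ 14.531

14.5pt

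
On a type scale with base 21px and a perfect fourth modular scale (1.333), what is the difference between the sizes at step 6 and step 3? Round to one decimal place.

68.1px

Step 3: 21.0 × 1.333³ = 49.740px
Step 6: 21.0 × 1.333⁶ = 117.815px
Difference: 117.815 − 49.740 = 68.075px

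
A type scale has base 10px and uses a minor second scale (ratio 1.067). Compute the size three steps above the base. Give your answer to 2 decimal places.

A modular type scale is a geometric sequence: sizeₙ = base × rⁿ.
10.0 × 1.067³ = 10.0 × 1.21477 ≈ 12.15

12.15px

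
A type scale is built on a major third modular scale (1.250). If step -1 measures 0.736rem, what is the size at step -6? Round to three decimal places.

The gap is -6 − (-1) = -5 steps, so the factor is 1.250^-5.
0.736 ÷ 1.250⁵ = 0.736 ÷ 3.05176 ≈ 0.241

0.241rem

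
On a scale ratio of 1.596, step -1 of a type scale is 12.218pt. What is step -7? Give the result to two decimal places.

0.74pt

12.218 ÷ 1.596⁶ = 12.218 ÷ 16.52713 ≈ 0.739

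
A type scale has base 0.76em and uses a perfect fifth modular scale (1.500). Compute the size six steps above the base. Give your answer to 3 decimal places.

0.76 × 1.500⁶ = 0.76 × 11.39062 ≈ 8.657

8.657em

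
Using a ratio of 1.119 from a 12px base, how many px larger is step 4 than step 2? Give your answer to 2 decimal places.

Step 2: 12.0 × 1.119² = 15.0259px
Step 4: 12.0 × 1.119⁴ = 18.8149px
Difference: 18.8149 − 15.0259 = 3.7890px

3.79px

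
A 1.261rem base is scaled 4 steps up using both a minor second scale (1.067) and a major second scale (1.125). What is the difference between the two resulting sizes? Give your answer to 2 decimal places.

Minor second: 1.261 × 1.067⁴ = 1.6345rem
Major second: 1.261 × 1.125⁴ = 2.0199rem
Difference: 2.0199 − 1.6345 = 0.3854rem

0.39rem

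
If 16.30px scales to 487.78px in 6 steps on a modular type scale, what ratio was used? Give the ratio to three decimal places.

The ratio satisfies 16.30 × r⁶ = 487.78, so r = (487.78 / 16.30)^(1/6).
r = 29.9252^(1/6) ≈ 1.7620

1.762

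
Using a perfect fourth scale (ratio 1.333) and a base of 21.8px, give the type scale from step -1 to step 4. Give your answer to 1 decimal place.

16.4px, 21.8px, 29.1px, 38.7px, 51.6px, 68.8px

Step -1: 21.8 ÷ 1.333 = 16.4
Step 0: 21.8px
Step 1: 21.8 × 1.333 = 29.1
Step 2: 21.8 × 1.333² = 38.7
Step 3: 21.8 × 1.333³ = 51.6
Step 4: 21.8 × 1.333⁴ = 68.8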